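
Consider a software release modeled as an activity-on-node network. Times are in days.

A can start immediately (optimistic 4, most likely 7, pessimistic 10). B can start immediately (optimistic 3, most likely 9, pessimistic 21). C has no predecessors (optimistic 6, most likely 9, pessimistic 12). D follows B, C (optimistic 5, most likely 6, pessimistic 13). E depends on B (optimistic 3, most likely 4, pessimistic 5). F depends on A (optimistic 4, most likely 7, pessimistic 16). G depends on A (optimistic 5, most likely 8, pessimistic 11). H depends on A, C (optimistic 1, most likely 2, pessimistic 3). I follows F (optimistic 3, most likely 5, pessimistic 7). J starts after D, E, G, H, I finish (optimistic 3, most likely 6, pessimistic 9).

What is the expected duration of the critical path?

te_A = (4 + 4·7 + 10)/6 = 42/6 = 7
te_B = (3 + 4·9 + 21)/6 = 60/6 = 10
te_C = (6 + 4·9 + 12)/6 = 54/6 = 9
te_D = (5 + 4·6 + 13)/6 = 42/6 = 7
te_E = (3 + 4·4 + 5)/6 = 24/6 = 4
te_F = (4 + 4·7 + 16)/6 = 48/6 = 8
te_G = (5 + 4·8 + 11)/6 = 48/6 = 8
te_H = (1 + 4·2 + 3)/6 = 12/6 = 2
te_I = (3 + 4·5 + 7)/6 = 30/6 = 5
te_J = (3 + 4·6 + 9)/6 = 36/6 = 6

Forward pass:
ES_A = 0; EF_A = 7
ES_B = 0; EF_B = 10
ES_C = 0; EF_C = 9
ES_D = max(EF_B=10, EF_C=9) = 10; EF_D = 10+7 = 17
ES_E = 10; EF_E = 10+4 = 14
ES_F = 7; EF_F = 7+8 = 15
ES_G = 7; EF_G = 7+8 = 15
ES_H = max(EF_A=7, EF_C=9) = 9; EF_H = 9+2 = 11
ES_I = 15; EF_I = 15+5 = 20
ES_J = max(EF_D=17, EF_E=14, EF_G=15, EF_H=11, EF_I=20) = 20; EF_J = 20+6 = 26
Expected project duration μ = 26 days. Critical path: A → F → I → J.

26 days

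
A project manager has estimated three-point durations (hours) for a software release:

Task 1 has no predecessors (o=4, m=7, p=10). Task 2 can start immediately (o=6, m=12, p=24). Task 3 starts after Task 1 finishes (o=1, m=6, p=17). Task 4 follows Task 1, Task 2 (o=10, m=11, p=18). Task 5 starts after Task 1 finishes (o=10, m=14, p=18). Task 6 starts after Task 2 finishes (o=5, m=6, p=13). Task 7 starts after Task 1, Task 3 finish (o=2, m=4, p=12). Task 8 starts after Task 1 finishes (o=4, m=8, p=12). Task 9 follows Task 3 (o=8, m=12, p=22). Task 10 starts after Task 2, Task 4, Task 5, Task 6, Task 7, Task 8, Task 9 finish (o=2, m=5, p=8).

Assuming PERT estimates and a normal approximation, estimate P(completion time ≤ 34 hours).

te_Task 1 = (4 + 4·7 + 10)/6 = 42/6 = 7; σ²_Task 1 = ((10−4)/6)² = 1.000
te_Task 2 = (6 + 4·12 + 24)/6 = 78/6 = 13; σ²_Task 2 = ((24−6)/6)² = 9.000
te_Task 3 = (1 + 4·6 + 17)/6 = 42/6 = 7; σ²_Task 3 = ((17−1)/6)² = 7.111
te_Task 4 = (10 + 4·11 + 18)/6 = 72/6 = 12; σ²_Task 4 = ((18−10)/6)² = 1.778
te_Task 5 = (10 + 4·14 + 18)/6 = 84/6 = 14; σ²_Task 5 = ((18−10)/6)² = 1.778
te_Task 6 = (5 + 4·6 + 13)/6 = 42/6 = 7; σ²_Task 6 = ((13−5)/6)² = 1.778
te_Task 7 = (2 + 4·4 + 12)/6 = 30/6 = 5; σ²_Task 7 = ((12−2)/6)² = 2.778
te_Task 8 = (4 + 4·8 + 12)/6 = 48/6 = 8; σ²_Task 8 = ((12−4)/6)² = 1.778
te_Task 9 = (8 + 4·12 + 22)/6 = 78/6 = 13; σ²_Task 9 = ((22−8)/6)² = 5.444
te_Task 10 = (2 + 4·5 + 8)/6 = 30/6 = 5; σ²_Task 10 = ((8−2)/6)² = 1.000

Forward pass:
ES_Task 1 = 0; EF_Task 1 = 7
ES_Task 2 = 0; EF_Task 2 = 13
ES_Task 3 = 7; EF_Task 3 = 7+7 = 14
ES_Task 4 = max(EF_Task 1=7, EF_Task 2=13) = 13; EF_Task 4 = 13+12 = 25
ES_Task 5 = 7; EF_Task 5 = 7+14 = 21
ES_Task 6 = 13; EF_Task 6 = 13+7 = 20
ES_Task 7 = max(EF_Task 1=7, EF_Task 3=14) = 14; EF_Task 7 = 14+5 = 19
ES_Task 8 = 7; EF_Task 8 = 7+8 = 15
ES_Task 9 = 14; EF_Task 9 = 14+13 = 27
ES_Task 10 = max(EF_Task 2=13, EF_Task 4=25, EF_Task 5=21, EF_Task 6=20, EF_Task 7=19, EF_Task 8=15, EF_Task 9=27) = 27; EF_Task 10 = 27+5 = 32
Expected project duration μ = 32 hours. Critical path: Task 1 → Task 3 → Task 9 → Task 10.

Variance along critical path = 1.000 + 7.111 + 5.444 + 1.000 = 14.556; σ = √14.556 = 3.815 hours.
Z = (34 − 32) / 3.815 = 0.524
P(T ≤ 34) = Φ(0.524) ≈ 0.700

0.700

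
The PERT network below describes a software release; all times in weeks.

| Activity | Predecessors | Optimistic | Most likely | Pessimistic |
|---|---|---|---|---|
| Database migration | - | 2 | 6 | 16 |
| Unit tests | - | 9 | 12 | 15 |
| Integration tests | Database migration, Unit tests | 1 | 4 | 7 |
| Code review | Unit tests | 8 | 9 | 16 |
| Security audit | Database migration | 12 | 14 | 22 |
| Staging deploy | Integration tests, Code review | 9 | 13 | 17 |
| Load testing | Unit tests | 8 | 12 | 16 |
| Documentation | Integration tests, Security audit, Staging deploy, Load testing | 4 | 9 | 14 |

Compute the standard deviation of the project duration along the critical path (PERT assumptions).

2.71 weeks

te_Database migration = (2 + 4·6 + 16)/6 = 42/6 = 7; σ²_Database migration = ((16−2)/6)² = 5.444
te_Unit tests = (9 + 4·12 + 15)/6 = 72/6 = 12; σ²_Unit tests = ((15−9)/6)² = 1.000
te_Integration tests = (1 + 4·4 + 7)/6 = 24/6 = 4; σ²_Integration tests = ((7−1)/6)² = 1.000
te_Code review = (8 + 4·9 + 16)/6 = 60/6 = 10; σ²_Code review = ((16−8)/6)² = 1.778
te_Security audit = (12 + 4·14 + 22)/6 = 90/6 = 15; σ²_Security audit = ((22−12)/6)² = 2.778
te_Staging deploy = (9 + 4·13 + 17)/6 = 78/6 = 13; σ²_Staging deploy = ((17−9)/6)² = 1.778
te_Load testing = (8 + 4·12 + 16)/6 = 72/6 = 12; σ²_Load testing = ((16−8)/6)² = 1.778
te_Documentation = (4 + 4·9 + 14)/6 = 54/6 = 9; σ²_Documentation = ((14−4)/6)² = 2.778

Forward pass:
ES_Database migration = 0; EF_Database migration = 7
ES_Unit tests = 0; EF_Unit tests = 12
ES_Integration tests = max(EF_Database migration=7, EF_Unit tests=12) = 12; EF_Integration tests = 12+4 = 16
ES_Code review = 12; EF_Code review = 12+10 = 22
ES_Security audit = 7; EF_Security audit = 7+15 = 22
ES_Staging deploy = max(EF_Integration tests=16, EF_Code review=22) = 22; EF_Staging deploy = 22+13 = 35
ES_Load testing = 12; EF_Load testing = 12+12 = 24
ES_Documentation = max(EF_Integration tests=16, EF_Security audit=22, EF_Staging deploy=35, EF_Load testing=24) = 35; EF_Documentation = 35+9 = 44
Expected project duration μ = 44 weeks. Critical path: Unit tests → Code review → Staging deploy → Documentation.

Variance along critical path = 1.000 + 1.778 + 1.778 + 2.778 = 7.333
σ = √7.333 = 2.708 weeks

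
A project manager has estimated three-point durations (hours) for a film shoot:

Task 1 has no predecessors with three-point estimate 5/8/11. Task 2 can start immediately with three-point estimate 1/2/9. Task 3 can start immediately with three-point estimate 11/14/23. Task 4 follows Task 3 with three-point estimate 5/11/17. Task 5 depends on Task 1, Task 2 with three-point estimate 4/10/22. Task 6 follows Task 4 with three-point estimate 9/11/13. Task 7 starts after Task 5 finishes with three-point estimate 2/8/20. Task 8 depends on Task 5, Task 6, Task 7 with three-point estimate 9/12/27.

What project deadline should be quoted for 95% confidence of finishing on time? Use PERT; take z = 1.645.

te_Task 1 = (5 + 4·8 + 11)/6 = 48/6 = 8; σ²_Task 1 = ((11−5)/6)² = 1.000
te_Task 2 = (1 + 4·2 + 9)/6 = 18/6 = 3; σ²_Task 2 = ((9−1)/6)² = 1.778
te_Task 3 = (11 + 4·14 + 23)/6 = 90/6 = 15; σ²_Task 3 = ((23−11)/6)² = 4.000
te_Task 4 = (5 + 4·11 + 17)/6 = 66/6 = 11; σ²_Task 4 = ((17−5)/6)² = 4.000
te_Task 5 = (4 + 4·10 + 22)/6 = 66/6 = 11; σ²_Task 5 = ((22−4)/6)² = 9.000
te_Task 6 = (9 + 4·11 + 13)/6 = 66/6 = 11; σ²_Task 6 = ((13−9)/6)² = 0.444
te_Task 7 = (2 + 4·8 + 20)/6 = 54/6 = 9; σ²_Task 7 = ((20−2)/6)² = 9.000
te_Task 8 = (9 + 4·12 + 27)/6 = 84/6 = 14; σ²_Task 8 = ((27−9)/6)² = 9.000

Forward pass:
ES_Task 1 = 0; EF_Task 1 = 8
ES_Task 2 = 0; EF_Task 2 = 3
ES_Task 3 = 0; EF_Task 3 = 15
ES_Task 4 = 15; EF_Task 4 = 15+11 = 26
ES_Task 5 = max(EF_Task 1=8, EF_Task 2=3) = 8; EF_Task 5 = 8+11 = 19
ES_Task 6 = 26; EF_Task 6 = 26+11 = 37
ES_Task 7 = 19; EF_Task 7 = 19+9 = 28
ES_Task 8 = max(EF_Task 5=19, EF_Task 6=37, EF_Task 7=28) = 37; EF_Task 8 = 37+14 = 51
Expected project duration μ = 51 hours. Critical path: Task 3 → Task 4 → Task 6 → Task 8.

Variance along critical path = 4.000 + 4.000 + 0.444 + 9.000 = 17.444; σ = 4.177 hours.
D = μ + z·σ = 51 + 1.645·4.177 = 57.9 hours

57.9 hours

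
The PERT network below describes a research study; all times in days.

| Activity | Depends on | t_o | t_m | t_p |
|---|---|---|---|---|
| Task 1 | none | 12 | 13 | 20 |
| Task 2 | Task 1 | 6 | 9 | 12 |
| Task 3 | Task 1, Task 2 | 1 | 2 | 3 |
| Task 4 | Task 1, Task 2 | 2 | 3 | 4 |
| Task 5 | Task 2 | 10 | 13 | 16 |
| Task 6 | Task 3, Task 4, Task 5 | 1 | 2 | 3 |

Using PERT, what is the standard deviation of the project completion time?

te_Task 1 = (12 + 4·13 + 20)/6 = 84/6 = 14; σ²_Task 1 = ((20−12)/6)² = 1.778
te_Task 2 = (6 + 4·9 + 12)/6 = 54/6 = 9; σ²_Task 2 = ((12−6)/6)² = 1.000
te_Task 3 = (1 + 4·2 + 3)/6 = 12/6 = 2; σ²_Task 3 = ((3−1)/6)² = 0.111
te_Task 4 = (2 + 4·3 + 4)/6 = 18/6 = 3; σ²_Task 4 = ((4−2)/6)² = 0.111
te_Task 5 = (10 + 4·13 + 16)/6 = 78/6 = 13; σ²_Task 5 = ((16−10)/6)² = 1.000
te_Task 6 = (1 + 4·2 + 3)/6 = 12/6 = 2; σ²_Task 6 = ((3−1)/6)² = 0.111

Forward pass:
ES_Task 1 = 0; EF_Task 1 = 14
ES_Task 2 = 14; EF_Task 2 = 14+9 = 23
ES_Task 3 = max(EF_Task 1=14, EF_Task 2=23) = 23; EF_Task 3 = 23+2 = 25
ES_Task 4 = max(EF_Task 1=14, EF_Task 2=23) = 23; EF_Task 4 = 23+3 = 26
ES_Task 5 = 23; EF_Task 5 = 23+13 = 36
ES_Task 6 = max(EF_Task 3=25, EF_Task 4=26, EF_Task 5=36) = 36; EF_Task 6 = 36+2 = 38
Expected project duration μ = 38 days. Critical path: Task 1 → Task 2 → Task 5 → Task 6.

Variance along critical path = 1.778 + 1.000 + 1.000 + 0.111 = 3.889
σ = √3.889 = 1.972 days

1.97 days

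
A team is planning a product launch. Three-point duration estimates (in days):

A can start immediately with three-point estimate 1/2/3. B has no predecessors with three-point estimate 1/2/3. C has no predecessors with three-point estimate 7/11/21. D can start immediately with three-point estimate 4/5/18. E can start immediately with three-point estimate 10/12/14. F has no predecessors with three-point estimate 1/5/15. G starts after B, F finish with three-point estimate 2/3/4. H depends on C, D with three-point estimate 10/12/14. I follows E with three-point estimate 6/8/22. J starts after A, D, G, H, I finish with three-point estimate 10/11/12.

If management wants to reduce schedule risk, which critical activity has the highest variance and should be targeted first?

C

te_A = (1 + 4·2 + 3)/6 = 12/6 = 2; σ²_A = ((3−1)/6)² = 0.111
te_B = (1 + 4·2 + 3)/6 = 12/6 = 2; σ²_B = ((3−1)/6)² = 0.111
te_C = (7 + 4·11 + 21)/6 = 72/6 = 12; σ²_C = ((21−7)/6)² = 5.444
te_D = (4 + 4·5 + 18)/6 = 42/6 = 7; σ²_D = ((18−4)/6)² = 5.444
te_E = (10 + 4·12 + 14)/6 = 72/6 = 12; σ²_E = ((14−10)/6)² = 0.444
te_F = (1 + 4·5 + 15)/6 = 36/6 = 6; σ²_F = ((15−1)/6)² = 5.444
te_G = (2 + 4·3 + 4)/6 = 18/6 = 3; σ²_G = ((4−2)/6)² = 0.111
te_H = (10 + 4·12 + 14)/6 = 72/6 = 12; σ²_H = ((14−10)/6)² = 0.444
te_I = (6 + 4·8 + 22)/6 = 60/6 = 10; σ²_I = ((22−6)/6)² = 7.111
te_J = (10 + 4·11 + 12)/6 = 66/6 = 11; σ²_J = ((12−10)/6)² = 0.111

Forward pass:
ES_A = 0; EF_A = 2
ES_B = 0; EF_B = 2
ES_C = 0; EF_C = 12
ES_D = 0; EF_D = 7
ES_E = 0; EF_E = 12
ES_F = 0; EF_F = 6
ES_G = max(EF_B=2, EF_F=6) = 6; EF_G = 6+3 = 9
ES_H = max(EF_C=12, EF_D=7) = 12; EF_H = 12+12 = 24
ES_I = 12; EF_I = 12+10 = 22
ES_J = max(EF_A=2, EF_D=7, EF_G=9, EF_H=24, EF_I=22) = 24; EF_J = 24+11 = 35
Expected project duration μ = 35 days. Critical path: C → H → J.

Variances on critical path: σ²_C=5.444, σ²_H=0.444, σ²_J=0.111.
Largest is σ²_C = 5.444.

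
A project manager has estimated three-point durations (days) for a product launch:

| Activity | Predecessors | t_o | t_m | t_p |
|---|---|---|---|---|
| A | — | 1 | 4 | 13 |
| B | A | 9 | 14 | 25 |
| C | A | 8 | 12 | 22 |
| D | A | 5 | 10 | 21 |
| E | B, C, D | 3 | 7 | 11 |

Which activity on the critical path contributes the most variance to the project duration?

B

te_A = (1 + 4·4 + 13)/6 = 30/6 = 5; σ²_A = ((13−1)/6)² = 4.000
te_B = (9 + 4·14 + 25)/6 = 90/6 = 15; σ²_B = ((25−9)/6)² = 7.111
te_C = (8 + 4·12 + 22)/6 = 78/6 = 13; σ²_C = ((22−8)/6)² = 5.444
te_D = (5 + 4·10 + 21)/6 = 66/6 = 11; σ²_D = ((21−5)/6)² = 7.111
te_E = (3 + 4·7 + 11)/6 = 42/6 = 7; σ²_E = ((11−3)/6)² = 1.778

Forward pass:
ES_A = 0; EF_A = 5
ES_B = 5; EF_B = 5+15 = 20
ES_C = 5; EF_C = 5+13 = 18
ES_D = 5; EF_D = 5+11 = 16
ES_E = max(EF_B=20, EF_C=18, EF_D=16) = 20; EF_E = 20+7 = 27
Expected project duration μ = 27 days. Critical path: A → B → E.

Variances on critical path: σ²_A=4.000, σ²_B=7.111, σ²_E=1.778.
Largest is σ²_B = 7.111.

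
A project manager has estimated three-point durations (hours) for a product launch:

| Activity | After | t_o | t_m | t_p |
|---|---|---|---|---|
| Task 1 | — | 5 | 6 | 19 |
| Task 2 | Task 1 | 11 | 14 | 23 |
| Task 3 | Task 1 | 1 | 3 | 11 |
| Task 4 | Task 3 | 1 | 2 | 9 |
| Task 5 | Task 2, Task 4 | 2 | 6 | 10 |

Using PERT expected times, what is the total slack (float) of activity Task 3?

te_Task 1 = (5 + 4·6 + 19)/6 = 48/6 = 8
te_Task 2 = (11 + 4·14 + 23)/6 = 90/6 = 15
te_Task 3 = (1 + 4·3 + 11)/6 = 24/6 = 4
te_Task 4 = (1 + 4·2 + 9)/6 = 18/6 = 3
te_Task 5 = (2 + 4·6 + 10)/6 = 36/6 = 6

Forward pass:
ES_Task 1 = 0; EF_Task 1 = 8
ES_Task 2 = 8; EF_Task 2 = 8+15 = 23
ES_Task 3 = 8; EF_Task 3 = 8+4 = 12
ES_Task 4 = 12; EF_Task 4 = 12+3 = 15
ES_Task 5 = max(EF_Task 2=23, EF_Task 4=15) = 23; EF_Task 5 = 23+6 = 29
Expected project duration μ = 29 hours. Critical path: Task 1 → Task 2 → Task 5.

Backward pass:
LF_Task 5 = 29; LS_Task 5 = 29−6 = 23
LF_Task 4 = LS_Task 5 = 23; LS_Task 4 = 23−3 = 20
LF_Task 3 = LS_Task 4 = 20; LS_Task 3 = 20−4 = 16
LF_Task 2 = LS_Task 5 = 23; LS_Task 2 = 23−15 = 8
LF_Task 1 = min(LS_Task 2=8, LS_Task 3=16) = 8; LS_Task 1 = 8−8 = 0
Slack_Task 3 = LS_Task 3 − ES_Task 3 = 16 − 8 = 8

8 hours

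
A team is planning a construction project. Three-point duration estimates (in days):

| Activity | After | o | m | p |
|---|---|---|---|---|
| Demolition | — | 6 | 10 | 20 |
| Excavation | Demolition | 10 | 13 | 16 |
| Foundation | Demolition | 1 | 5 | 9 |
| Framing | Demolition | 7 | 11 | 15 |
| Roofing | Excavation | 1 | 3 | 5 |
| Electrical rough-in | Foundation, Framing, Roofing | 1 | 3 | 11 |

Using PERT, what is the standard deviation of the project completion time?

3.11 days

te_Demolition = (6 + 4·10 + 20)/6 = 66/6 = 11; σ²_Demolition = ((20−6)/6)² = 5.444
te_Excavation = (10 + 4·13 + 16)/6 = 78/6 = 13; σ²_Excavation = ((16−10)/6)² = 1.000
te_Foundation = (1 + 4·5 + 9)/6 = 30/6 = 5; σ²_Foundation = ((9−1)/6)² = 1.778
te_Framing = (7 + 4·11 + 15)/6 = 66/6 = 11; σ²_Framing = ((15−7)/6)² = 1.778
te_Roofing = (1 + 4·3 + 5)/6 = 18/6 = 3; σ²_Roofing = ((5−1)/6)² = 0.444
te_Electrical rough-in = (1 + 4·3 + 11)/6 = 24/6 = 4; σ²_Electrical rough-in = ((11−1)/6)² = 2.778

Forward pass:
ES_Demolition = 0; EF_Demolition = 11
ES_Excavation = 11; EF_Excavation = 11+13 = 24
ES_Foundation = 11; EF_Foundation = 11+5 = 16
ES_Framing = 11; EF_Framing = 11+11 = 22
ES_Roofing = 24; EF_Roofing = 24+3 = 27
ES_Electrical rough-in = max(EF_Foundation=16, EF_Framing=22, EF_Roofing=27) = 27; EF_Electrical rough-in = 27+4 = 31
Expected project duration μ = 31 days. Critical path: Demolition → Excavation → Roofing → Electrical rough-in.

Variance along critical path = 5.444 + 1.000 + 0.444 + 2.778 = 9.667
σ = √9.667 = 3.109 days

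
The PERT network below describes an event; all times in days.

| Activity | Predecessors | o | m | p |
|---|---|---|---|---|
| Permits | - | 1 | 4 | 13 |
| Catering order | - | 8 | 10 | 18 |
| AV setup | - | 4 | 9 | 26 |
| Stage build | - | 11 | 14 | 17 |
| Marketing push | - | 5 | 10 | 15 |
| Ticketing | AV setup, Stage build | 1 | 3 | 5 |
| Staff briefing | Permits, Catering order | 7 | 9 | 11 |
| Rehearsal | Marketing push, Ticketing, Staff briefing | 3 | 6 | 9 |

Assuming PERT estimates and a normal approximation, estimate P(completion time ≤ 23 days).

0.072

te_Permits = (1 + 4·4 + 13)/6 = 30/6 = 5; σ²_Permits = ((13−1)/6)² = 4.000
te_Catering order = (8 + 4·10 + 18)/6 = 66/6 = 11; σ²_Catering order = ((18−8)/6)² = 2.778
te_AV setup = (4 + 4·9 + 26)/6 = 66/6 = 11; σ²_AV setup = ((26−4)/6)² = 13.444
te_Stage build = (11 + 4·14 + 17)/6 = 84/6 = 14; σ²_Stage build = ((17−11)/6)² = 1.000
te_Marketing push = (5 + 4·10 + 15)/6 = 60/6 = 10; σ²_Marketing push = ((15−5)/6)² = 2.778
te_Ticketing = (1 + 4·3 + 5)/6 = 18/6 = 3; σ²_Ticketing = ((5−1)/6)² = 0.444
te_Staff briefing = (7 + 4·9 + 11)/6 = 54/6 = 9; σ²_Staff briefing = ((11−7)/6)² = 0.444
te_Rehearsal = (3 + 4·6 + 9)/6 = 36/6 = 6; σ²_Rehearsal = ((9−3)/6)² = 1.000

Forward pass:
ES_Permits = 0; EF_Permits = 5
ES_Catering order = 0; EF_Catering order = 11
ES_AV setup = 0; EF_AV setup = 11
ES_Stage build = 0; EF_Stage build = 14
ES_Marketing push = 0; EF_Marketing push = 10
ES_Ticketing = max(EF_AV setup=11, EF_Stage build=14) = 14; EF_Ticketing = 14+3 = 17
ES_Staff briefing = max(EF_Permits=5, EF_Catering order=11) = 11; EF_Staff briefing = 11+9 = 20
ES_Rehearsal = max(EF_Marketing push=10, EF_Ticketing=17, EF_Staff briefing=20) = 20; EF_Rehearsal = 20+6 = 26
Expected project duration μ = 26 days. Critical path: Catering order → Staff briefing → Rehearsal.

Variance along critical path = 2.778 + 0.444 + 1.000 = 4.222; σ = √4.222 = 2.055 days.
Z = (23 − 26) / 2.055 = -1.460
P(T ≤ 23) = Φ(-1.460) ≈ 0.072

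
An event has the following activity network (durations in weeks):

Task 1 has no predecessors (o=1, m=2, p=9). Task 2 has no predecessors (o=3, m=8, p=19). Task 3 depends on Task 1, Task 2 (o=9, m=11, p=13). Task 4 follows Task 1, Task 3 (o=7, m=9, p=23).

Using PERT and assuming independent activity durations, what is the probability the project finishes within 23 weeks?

te_Task 1 = (1 + 4·2 + 9)/6 = 18/6 = 3; σ²_Task 1 = ((9−1)/6)² = 1.778
te_Task 2 = (3 + 4·8 + 19)/6 = 54/6 = 9; σ²_Task 2 = ((19−3)/6)² = 7.111
te_Task 3 = (9 + 4·11 + 13)/6 = 66/6 = 11; σ²_Task 3 = ((13−9)/6)² = 0.444
te_Task 4 = (7 + 4·9 + 23)/6 = 66/6 = 11; σ²_Task 4 = ((23−7)/6)² = 7.111

Forward pass:
ES_Task 1 = 0; EF_Task 1 = 3
ES_Task 2 = 0; EF_Task 2 = 9
ES_Task 3 = max(EF_Task 1=3, EF_Task 2=9) = 9; EF_Task 3 = 9+11 = 20
ES_Task 4 = max(EF_Task 1=3, EF_Task 3=20) = 20; EF_Task 4 = 20+11 = 31
Expected project duration μ = 31 weeks. Critical path: Task 2 → Task 3 → Task 4.

Variance along critical path = 7.111 + 0.444 + 7.111 = 14.667; σ = √14.667 = 3.830 weeks.
Z = (23 − 31) / 3.830 = -2.089
P(T ≤ 23) = Φ(-2.089) ≈ 0.018

0.018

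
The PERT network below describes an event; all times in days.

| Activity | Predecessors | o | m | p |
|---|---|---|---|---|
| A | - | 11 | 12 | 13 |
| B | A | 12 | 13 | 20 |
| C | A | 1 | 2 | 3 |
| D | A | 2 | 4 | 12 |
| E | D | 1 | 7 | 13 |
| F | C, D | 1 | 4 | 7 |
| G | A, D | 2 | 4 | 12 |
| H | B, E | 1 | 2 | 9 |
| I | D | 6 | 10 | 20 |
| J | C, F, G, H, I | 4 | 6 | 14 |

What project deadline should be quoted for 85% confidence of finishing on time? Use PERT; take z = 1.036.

te_A = (11 + 4·12 + 13)/6 = 72/6 = 12; σ²_A = ((13−11)/6)² = 0.111
te_B = (12 + 4·13 + 20)/6 = 84/6 = 14; σ²_B = ((20−12)/6)² = 1.778
te_C = (1 + 4·2 + 3)/6 = 12/6 = 2; σ²_C = ((3−1)/6)² = 0.111
te_D = (2 + 4·4 + 12)/6 = 30/6 = 5; σ²_D = ((12−2)/6)² = 2.778
te_E = (1 + 4·7 + 13)/6 = 42/6 = 7; σ²_E = ((13−1)/6)² = 4.000
te_F = (1 + 4·4 + 7)/6 = 24/6 = 4; σ²_F = ((7−1)/6)² = 1.000
te_G = (2 + 4·4 + 12)/6 = 30/6 = 5; σ²_G = ((12−2)/6)² = 2.778
te_H = (1 + 4·2 + 9)/6 = 18/6 = 3; σ²_H = ((9−1)/6)² = 1.778
te_I = (6 + 4·10 + 20)/6 = 66/6 = 11; σ²_I = ((20−6)/6)² = 5.444
te_J = (4 + 4·6 + 14)/6 = 42/6 = 7; σ²_J = ((14−4)/6)² = 2.778

Forward pass:
ES_A = 0; EF_A = 12
ES_B = 12; EF_B = 12+14 = 26
ES_C = 12; EF_C = 12+2 = 14
ES_D = 12; EF_D = 12+5 = 17
ES_E = 17; EF_E = 17+7 = 24
ES_F = max(EF_C=14, EF_D=17) = 17; EF_F = 17+4 = 21
ES_G = max(EF_A=12, EF_D=17) = 17; EF_G = 17+5 = 22
ES_H = max(EF_B=26, EF_E=24) = 26; EF_H = 26+3 = 29
ES_I = 17; EF_I = 17+11 = 28
ES_J = max(EF_C=14, EF_F=21, EF_G=22, EF_H=29, EF_I=28) = 29; EF_J = 29+7 = 36
Expected project duration μ = 36 days. Critical path: A → B → H → J.

Variance along critical path = 0.111 + 1.778 + 1.778 + 2.778 = 6.444; σ = 2.539 days.
D = μ + z·σ = 36 + 1.036·2.539 = 38.6 days

38.6 days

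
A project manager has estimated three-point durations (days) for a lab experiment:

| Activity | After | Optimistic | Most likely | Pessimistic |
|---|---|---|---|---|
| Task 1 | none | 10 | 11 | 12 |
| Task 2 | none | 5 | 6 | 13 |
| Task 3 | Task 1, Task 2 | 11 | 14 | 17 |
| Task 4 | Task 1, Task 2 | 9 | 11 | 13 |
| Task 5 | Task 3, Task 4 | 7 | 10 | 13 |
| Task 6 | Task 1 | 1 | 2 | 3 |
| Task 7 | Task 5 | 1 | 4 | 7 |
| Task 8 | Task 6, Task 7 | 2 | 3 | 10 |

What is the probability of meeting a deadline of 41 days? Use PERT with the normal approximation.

te_Task 1 = (10 + 4·11 + 12)/6 = 66/6 = 11; σ²_Task 1 = ((12−10)/6)² = 0.111
te_Task 2 = (5 + 4·6 + 13)/6 = 42/6 = 7; σ²_Task 2 = ((13−5)/6)² = 1.778
te_Task 3 = (11 + 4·14 + 17)/6 = 84/6 = 14; σ²_Task 3 = ((17−11)/6)² = 1.000
te_Task 4 = (9 + 4·11 + 13)/6 = 66/6 = 11; σ²_Task 4 = ((13−9)/6)² = 0.444
te_Task 5 = (7 + 4·10 + 13)/6 = 60/6 = 10; σ²_Task 5 = ((13−7)/6)² = 1.000
te_Task 6 = (1 + 4·2 + 3)/6 = 12/6 = 2; σ²_Task 6 = ((3−1)/6)² = 0.111
te_Task 7 = (1 + 4·4 + 7)/6 = 24/6 = 4; σ²_Task 7 = ((7−1)/6)² = 1.000
te_Task 8 = (2 + 4·3 + 10)/6 = 24/6 = 4; σ²_Task 8 = ((10−2)/6)² = 1.778

Forward pass:
ES_Task 1 = 0; EF_Task 1 = 11
ES_Task 2 = 0; EF_Task 2 = 7
ES_Task 3 = max(EF_Task 1=11, EF_Task 2=7) = 11; EF_Task 3 = 11+14 = 25
ES_Task 4 = max(EF_Task 1=11, EF_Task 2=7) = 11; EF_Task 4 = 11+11 = 22
ES_Task 5 = max(EF_Task 3=25, EF_Task 4=22) = 25; EF_Task 5 = 25+10 = 35
ES_Task 6 = 11; EF_Task 6 = 11+2 = 13
ES_Task 7 = 35; EF_Task 7 = 35+4 = 39
ES_Task 8 = max(EF_Task 6=13, EF_Task 7=39) = 39; EF_Task 8 = 39+4 = 43
Expected project duration μ = 43 days. Critical path: Task 1 → Task 3 → Task 5 → Task 7 → Task 8.

Variance along critical path = 0.111 + 1.000 + 1.000 + 1.000 + 1.778 = 4.889; σ = √4.889 = 2.211 days.
Z = (41 − 43) / 2.211 = -0.905
P(T ≤ 41) = Φ(-0.905) ≈ 0.183

0.183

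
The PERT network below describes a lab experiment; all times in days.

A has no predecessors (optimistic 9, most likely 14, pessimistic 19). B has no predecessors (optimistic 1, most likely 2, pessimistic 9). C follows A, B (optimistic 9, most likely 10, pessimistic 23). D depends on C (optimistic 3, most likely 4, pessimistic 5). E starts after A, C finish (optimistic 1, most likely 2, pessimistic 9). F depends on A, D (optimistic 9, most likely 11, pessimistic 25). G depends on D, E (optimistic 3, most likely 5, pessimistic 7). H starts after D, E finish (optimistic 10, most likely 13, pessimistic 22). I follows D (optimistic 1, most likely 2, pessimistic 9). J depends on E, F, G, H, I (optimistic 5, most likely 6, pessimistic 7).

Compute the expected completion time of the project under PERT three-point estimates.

50 days

te_A = (9 + 4·14 + 19)/6 = 84/6 = 14
te_B = (1 + 4·2 + 9)/6 = 18/6 = 3
te_C = (9 + 4·10 + 23)/6 = 72/6 = 12
te_D = (3 + 4·4 + 5)/6 = 24/6 = 4
te_E = (1 + 4·2 + 9)/6 = 18/6 = 3
te_F = (9 + 4·11 + 25)/6 = 78/6 = 13
te_G = (3 + 4·5 + 7)/6 = 30/6 = 5
te_H = (10 + 4·13 + 22)/6 = 84/6 = 14
te_I = (1 + 4·2 + 9)/6 = 18/6 = 3
te_J = (5 + 4·6 + 7)/6 = 36/6 = 6

Forward pass:
ES_A = 0; EF_A = 14
ES_B = 0; EF_B = 3
ES_C = max(EF_A=14, EF_B=3) = 14; EF_C = 14+12 = 26
ES_D = 26; EF_D = 26+4 = 30
ES_E = max(EF_A=14, EF_C=26) = 26; EF_E = 26+3 = 29
ES_F = max(EF_A=14, EF_D=30) = 30; EF_F = 30+13 = 43
ES_G = max(EF_D=30, EF_E=29) = 30; EF_G = 30+5 = 35
ES_H = max(EF_D=30, EF_E=29) = 30; EF_H = 30+14 = 44
ES_I = 30; EF_I = 30+3 = 33
ES_J = max(EF_E=29, EF_F=43, EF_G=35, EF_H=44, EF_I=33) = 44; EF_J = 44+6 = 50
Expected project duration μ = 50 days. Critical path: A → C → D → H → J.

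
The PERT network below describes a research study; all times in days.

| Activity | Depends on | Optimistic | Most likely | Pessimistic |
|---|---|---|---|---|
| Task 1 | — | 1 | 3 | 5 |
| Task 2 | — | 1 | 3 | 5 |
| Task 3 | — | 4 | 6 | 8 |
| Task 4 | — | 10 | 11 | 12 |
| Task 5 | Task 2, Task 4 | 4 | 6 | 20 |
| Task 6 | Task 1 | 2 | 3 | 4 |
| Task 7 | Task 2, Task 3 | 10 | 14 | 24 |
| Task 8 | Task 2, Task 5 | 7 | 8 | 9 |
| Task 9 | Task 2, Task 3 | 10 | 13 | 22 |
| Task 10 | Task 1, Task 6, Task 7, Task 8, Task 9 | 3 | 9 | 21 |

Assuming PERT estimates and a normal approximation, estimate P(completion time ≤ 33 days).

te_Task 1 = (1 + 4·3 + 5)/6 = 18/6 = 3; σ²_Task 1 = ((5−1)/6)² = 0.444
te_Task 2 = (1 + 4·3 + 5)/6 = 18/6 = 3; σ²_Task 2 = ((5−1)/6)² = 0.444
te_Task 3 = (4 + 4·6 + 8)/6 = 36/6 = 6; σ²_Task 3 = ((8−4)/6)² = 0.444
te_Task 4 = (10 + 4·11 + 12)/6 = 66/6 = 11; σ²_Task 4 = ((12−10)/6)² = 0.111
te_Task 5 = (4 + 4·6 + 20)/6 = 48/6 = 8; σ²_Task 5 = ((20−4)/6)² = 7.111
te_Task 6 = (2 + 4·3 + 4)/6 = 18/6 = 3; σ²_Task 6 = ((4−2)/6)² = 0.111
te_Task 7 = (10 + 4·14 + 24)/6 = 90/6 = 15; σ²_Task 7 = ((24−10)/6)² = 5.444
te_Task 8 = (7 + 4·8 + 9)/6 = 48/6 = 8; σ²_Task 8 = ((9−7)/6)² = 0.111
te_Task 9 = (10 + 4·13 + 22)/6 = 84/6 = 14; σ²_Task 9 = ((22−10)/6)² = 4.000
te_Task 10 = (3 + 4·9 + 21)/6 = 60/6 = 10; σ²_Task 10 = ((21−3)/6)² = 9.000

Forward pass:
ES_Task 1 = 0; EF_Task 1 = 3
ES_Task 2 = 0; EF_Task 2 = 3
ES_Task 3 = 0; EF_Task 3 = 6
ES_Task 4 = 0; EF_Task 4 = 11
ES_Task 5 = max(EF_Task 2=3, EF_Task 4=11) = 11; EF_Task 5 = 11+8 = 19
ES_Task 6 = 3; EF_Task 6 = 3+3 = 6
ES_Task 7 = max(EF_Task 2=3, EF_Task 3=6) = 6; EF_Task 7 = 6+15 = 21
ES_Task 8 = max(EF_Task 2=3, EF_Task 5=19) = 19; EF_Task 8 = 19+8 = 27
ES_Task 9 = max(EF_Task 2=3, EF_Task 3=6) = 6; EF_Task 9 = 6+14 = 20
ES_Task 10 = max(EF_Task 1=3, EF_Task 6=6, EF_Task 7=21, EF_Task 8=27, EF_Task 9=20) = 27; EF_Task 10 = 27+10 = 37
Expected project duration μ = 37 days. Critical path: Task 4 → Task 5 → Task 8 → Task 10.

Variance along critical path = 0.111 + 7.111 + 0.111 + 9.000 = 16.333; σ = √16.333 = 4.041 days.
Z = (33 − 37) / 4.041 = -0.990
P(T ≤ 33) = Φ(-0.990) ≈ 0.161

0.161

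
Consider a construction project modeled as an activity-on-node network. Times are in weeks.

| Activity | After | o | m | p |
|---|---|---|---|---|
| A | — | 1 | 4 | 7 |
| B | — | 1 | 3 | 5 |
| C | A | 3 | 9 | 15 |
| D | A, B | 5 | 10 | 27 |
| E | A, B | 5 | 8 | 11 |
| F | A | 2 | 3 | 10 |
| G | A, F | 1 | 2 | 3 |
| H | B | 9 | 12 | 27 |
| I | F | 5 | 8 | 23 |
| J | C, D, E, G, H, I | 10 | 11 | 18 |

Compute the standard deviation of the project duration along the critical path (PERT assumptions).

3.68 weeks

te_A = (1 + 4·4 + 7)/6 = 24/6 = 4; σ²_A = ((7−1)/6)² = 1.000
te_B = (1 + 4·3 + 5)/6 = 18/6 = 3; σ²_B = ((5−1)/6)² = 0.444
te_C = (3 + 4·9 + 15)/6 = 54/6 = 9; σ²_C = ((15−3)/6)² = 4.000
te_D = (5 + 4·10 + 27)/6 = 72/6 = 12; σ²_D = ((27−5)/6)² = 13.444
te_E = (5 + 4·8 + 11)/6 = 48/6 = 8; σ²_E = ((11−5)/6)² = 1.000
te_F = (2 + 4·3 + 10)/6 = 24/6 = 4; σ²_F = ((10−2)/6)² = 1.778
te_G = (1 + 4·2 + 3)/6 = 12/6 = 2; σ²_G = ((3−1)/6)² = 0.111
te_H = (9 + 4·12 + 27)/6 = 84/6 = 14; σ²_H = ((27−9)/6)² = 9.000
te_I = (5 + 4·8 + 23)/6 = 60/6 = 10; σ²_I = ((23−5)/6)² = 9.000
te_J = (10 + 4·11 + 18)/6 = 72/6 = 12; σ²_J = ((18−10)/6)² = 1.778

Forward pass:
ES_A = 0; EF_A = 4
ES_B = 0; EF_B = 3
ES_C = 4; EF_C = 4+9 = 13
ES_D = max(EF_A=4, EF_B=3) = 4; EF_D = 4+12 = 16
ES_E = max(EF_A=4, EF_B=3) = 4; EF_E = 4+8 = 12
ES_F = 4; EF_F = 4+4 = 8
ES_G = max(EF_A=4, EF_F=8) = 8; EF_G = 8+2 = 10
ES_H = 3; EF_H = 3+14 = 17
ES_I = 8; EF_I = 8+10 = 18
ES_J = max(EF_C=13, EF_D=16, EF_E=12, EF_G=10, EF_H=17, EF_I=18) = 18; EF_J = 18+12 = 30
Expected project duration μ = 30 weeks. Critical path: A → F → I → J.

Variance along critical path = 1.000 + 1.778 + 9.000 + 1.778 = 13.556
σ = √13.556 = 3.682 weeks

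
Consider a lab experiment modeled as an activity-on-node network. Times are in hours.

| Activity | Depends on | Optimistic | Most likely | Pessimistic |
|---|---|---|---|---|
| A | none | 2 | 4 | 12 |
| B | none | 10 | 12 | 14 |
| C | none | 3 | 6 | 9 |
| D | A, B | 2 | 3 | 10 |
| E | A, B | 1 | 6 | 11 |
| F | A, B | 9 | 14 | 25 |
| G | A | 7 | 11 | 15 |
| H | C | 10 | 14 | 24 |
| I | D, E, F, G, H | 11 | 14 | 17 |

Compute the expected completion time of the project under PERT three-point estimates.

41 hours

te_A = (2 + 4·4 + 12)/6 = 30/6 = 5
te_B = (10 + 4·12 + 14)/6 = 72/6 = 12
te_C = (3 + 4·6 + 9)/6 = 36/6 = 6
te_D = (2 + 4·3 + 10)/6 = 24/6 = 4
te_E = (1 + 4·6 + 11)/6 = 36/6 = 6
te_F = (9 + 4·14 + 25)/6 = 90/6 = 15
te_G = (7 + 4·11 + 15)/6 = 66/6 = 11
te_H = (10 + 4·14 + 24)/6 = 90/6 = 15
te_I = (11 + 4·14 + 17)/6 = 84/6 = 14

Forward pass:
ES_A = 0; EF_A = 5
ES_B = 0; EF_B = 12
ES_C = 0; EF_C = 6
ES_D = max(EF_A=5, EF_B=12) = 12; EF_D = 12+4 = 16
ES_E = max(EF_A=5, EF_B=12) = 12; EF_E = 12+6 = 18
ES_F = max(EF_A=5, EF_B=12) = 12; EF_F = 12+15 = 27
ES_G = 5; EF_G = 5+11 = 16
ES_H = 6; EF_H = 6+15 = 21
ES_I = max(EF_D=16, EF_E=18, EF_F=27, EF_G=16, EF_H=21) = 27; EF_I = 27+14 = 41
Expected project duration μ = 41 hours. Critical path: B → F → I.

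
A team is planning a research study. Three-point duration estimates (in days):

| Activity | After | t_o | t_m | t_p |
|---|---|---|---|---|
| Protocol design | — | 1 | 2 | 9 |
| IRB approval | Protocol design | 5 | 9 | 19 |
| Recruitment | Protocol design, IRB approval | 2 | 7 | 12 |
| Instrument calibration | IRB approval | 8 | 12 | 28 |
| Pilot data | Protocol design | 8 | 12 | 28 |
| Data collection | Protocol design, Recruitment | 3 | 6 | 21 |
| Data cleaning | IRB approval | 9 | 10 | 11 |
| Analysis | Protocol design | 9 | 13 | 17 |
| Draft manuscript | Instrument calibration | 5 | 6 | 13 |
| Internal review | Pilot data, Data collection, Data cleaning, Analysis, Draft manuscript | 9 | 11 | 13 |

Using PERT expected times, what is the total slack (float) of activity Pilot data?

17 days

te_Protocol design = (1 + 4·2 + 9)/6 = 18/6 = 3
te_IRB approval = (5 + 4·9 + 19)/6 = 60/6 = 10
te_Recruitment = (2 + 4·7 + 12)/6 = 42/6 = 7
te_Instrument calibration = (8 + 4·12 + 28)/6 = 84/6 = 14
te_Pilot data = (8 + 4·12 + 28)/6 = 84/6 = 14
te_Data collection = (3 + 4·6 + 21)/6 = 48/6 = 8
te_Data cleaning = (9 + 4·10 + 11)/6 = 60/6 = 10
te_Analysis = (9 + 4·13 + 17)/6 = 78/6 = 13
te_Draft manuscript = (5 + 4·6 + 13)/6 = 42/6 = 7
te_Internal review = (9 + 4·11 + 13)/6 = 66/6 = 11

Forward pass:
ES_Protocol design = 0; EF_Protocol design = 3
ES_IRB approval = 3; EF_IRB approval = 3+10 = 13
ES_Recruitment = max(EF_Protocol design=3, EF_IRB approval=13) = 13; EF_Recruitment = 13+7 = 20
ES_Instrument calibration = 13; EF_Instrument calibration = 13+14 = 27
ES_Pilot data = 3; EF_Pilot data = 3+14 = 17
ES_Data collection = max(EF_Protocol design=3, EF_Recruitment=20) = 20; EF_Data collection = 20+8 = 28
ES_Data cleaning = 13; EF_Data cleaning = 13+10 = 23
ES_Analysis = 3; EF_Analysis = 3+13 = 16
ES_Draft manuscript = 27; EF_Draft manuscript = 27+7 = 34
ES_Internal review = max(EF_Pilot data=17, EF_Data collection=28, EF_Data cleaning=23, EF_Analysis=16, EF_Draft manuscript=34) = 34; EF_Internal review = 34+11 = 45
Expected project duration μ = 45 days. Critical path: Protocol design → IRB approval → Instrument calibration → Draft manuscript → Internal review.

Backward pass:
LF_Internal review = 45; LS_Internal review = 45−11 = 34
LF_Draft manuscript = LS_Internal review = 34; LS_Draft manuscript = 34−7 = 27
LF_Analysis = LS_Internal review = 34; LS_Analysis = 34−13 = 21
LF_Data cleaning = LS_Internal review = 34; LS_Data cleaning = 34−10 = 24
LF_Data collection = LS_Internal review = 34; LS_Data collection = 34−8 = 26
LF_Pilot data = LS_Internal review = 34; LS_Pilot data = 34−14 = 20
LF_Instrument calibration = LS_Draft manuscript = 27; LS_Instrument calibration = 27−14 = 13
LF_Recruitment = LS_Data collection = 26; LS_Recruitment = 26−7 = 19
LF_IRB approval = min(LS_Recruitment=19, LS_Instrument calibration=13, LS_Data cleaning=24) = 13; LS_IRB approval = 13−10 = 3
LF_Protocol design = min(LS_IRB approval=3, LS_Recruitment=19, LS_Pilot data=20, LS_Data collection=26, LS_Analysis=21) = 3; LS_Protocol design = 3−3 = 0
Slack_Pilot data = LS_Pilot data − ES_Pilot data = 20 − 3 = 17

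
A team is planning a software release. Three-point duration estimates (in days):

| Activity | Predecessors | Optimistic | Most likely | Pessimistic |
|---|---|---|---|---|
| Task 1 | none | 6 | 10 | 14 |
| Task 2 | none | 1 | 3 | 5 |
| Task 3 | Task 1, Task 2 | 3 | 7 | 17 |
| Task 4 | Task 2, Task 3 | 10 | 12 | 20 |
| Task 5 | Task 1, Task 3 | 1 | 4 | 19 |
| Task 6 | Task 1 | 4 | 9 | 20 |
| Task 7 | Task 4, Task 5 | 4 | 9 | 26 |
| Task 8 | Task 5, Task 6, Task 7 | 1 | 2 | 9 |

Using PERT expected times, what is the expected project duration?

45 days

te_Task 1 = (6 + 4·10 + 14)/6 = 60/6 = 10
te_Task 2 = (1 + 4·3 + 5)/6 = 18/6 = 3
te_Task 3 = (3 + 4·7 + 17)/6 = 48/6 = 8
te_Task 4 = (10 + 4·12 + 20)/6 = 78/6 = 13
te_Task 5 = (1 + 4·4 + 19)/6 = 36/6 = 6
te_Task 6 = (4 + 4·9 + 20)/6 = 60/6 = 10
te_Task 7 = (4 + 4·9 + 26)/6 = 66/6 = 11
te_Task 8 = (1 + 4·2 + 9)/6 = 18/6 = 3

Forward pass:
ES_Task 1 = 0; EF_Task 1 = 10
ES_Task 2 = 0; EF_Task 2 = 3
ES_Task 3 = max(EF_Task 1=10, EF_Task 2=3) = 10; EF_Task 3 = 10+8 = 18
ES_Task 4 = max(EF_Task 2=3, EF_Task 3=18) = 18; EF_Task 4 = 18+13 = 31
ES_Task 5 = max(EF_Task 1=10, EF_Task 3=18) = 18; EF_Task 5 = 18+6 = 24
ES_Task 6 = 10; EF_Task 6 = 10+10 = 20
ES_Task 7 = max(EF_Task 4=31, EF_Task 5=24) = 31; EF_Task 7 = 31+11 = 42
ES_Task 8 = max(EF_Task 5=24, EF_Task 6=20, EF_Task 7=42) = 42; EF_Task 8 = 42+3 = 45
Expected project duration μ = 45 days. Critical path: Task 1 → Task 3 → Task 4 → Task 7 → Task 8.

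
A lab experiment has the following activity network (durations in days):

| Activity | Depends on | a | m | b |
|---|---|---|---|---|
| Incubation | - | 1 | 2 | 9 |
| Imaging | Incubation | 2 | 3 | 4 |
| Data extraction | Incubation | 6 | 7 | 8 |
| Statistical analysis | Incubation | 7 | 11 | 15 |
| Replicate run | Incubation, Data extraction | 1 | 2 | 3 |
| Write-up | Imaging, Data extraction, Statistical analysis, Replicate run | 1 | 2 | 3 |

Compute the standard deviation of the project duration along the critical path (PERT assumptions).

1.91 days

te_Incubation = (1 + 4·2 + 9)/6 = 18/6 = 3; σ²_Incubation = ((9−1)/6)² = 1.778
te_Imaging = (2 + 4·3 + 4)/6 = 18/6 = 3; σ²_Imaging = ((4−2)/6)² = 0.111
te_Data extraction = (6 + 4·7 + 8)/6 = 42/6 = 7; σ²_Data extraction = ((8−6)/6)² = 0.111
te_Statistical analysis = (7 + 4·11 + 15)/6 = 66/6 = 11; σ²_Statistical analysis = ((15−7)/6)² = 1.778
te_Replicate run = (1 + 4·2 + 3)/6 = 12/6 = 2; σ²_Replicate run = ((3−1)/6)² = 0.111
te_Write-up = (1 + 4·2 + 3)/6 = 12/6 = 2; σ²_Write-up = ((3−1)/6)² = 0.111

Forward pass:
ES_Incubation = 0; EF_Incubation = 3
ES_Imaging = 3; EF_Imaging = 3+3 = 6
ES_Data extraction = 3; EF_Data extraction = 3+7 = 10
ES_Statistical analysis = 3; EF_Statistical analysis = 3+11 = 14
ES_Replicate run = max(EF_Incubation=3, EF_Data extraction=10) = 10; EF_Replicate run = 10+2 = 12
ES_Write-up = max(EF_Imaging=6, EF_Data extraction=10, EF_Statistical analysis=14, EF_Replicate run=12) = 14; EF_Write-up = 14+2 = 16
Expected project duration μ = 16 days. Critical path: Incubation → Statistical analysis → Write-up.

Variance along critical path = 1.778 + 1.778 + 0.111 = 3.667
σ = √3.667 = 1.915 days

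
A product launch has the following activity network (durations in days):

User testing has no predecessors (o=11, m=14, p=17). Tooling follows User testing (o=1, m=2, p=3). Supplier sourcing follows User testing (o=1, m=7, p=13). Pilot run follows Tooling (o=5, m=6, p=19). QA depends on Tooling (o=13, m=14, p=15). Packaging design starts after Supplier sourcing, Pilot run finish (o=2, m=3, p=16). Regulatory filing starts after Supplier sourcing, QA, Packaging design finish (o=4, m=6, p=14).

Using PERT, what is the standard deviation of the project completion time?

2.00 days

te_User testing = (11 + 4·14 + 17)/6 = 84/6 = 14; σ²_User testing = ((17−11)/6)² = 1.000
te_Tooling = (1 + 4·2 + 3)/6 = 12/6 = 2; σ²_Tooling = ((3−1)/6)² = 0.111
te_Supplier sourcing = (1 + 4·7 + 13)/6 = 42/6 = 7; σ²_Supplier sourcing = ((13−1)/6)² = 4.000
te_Pilot run = (5 + 4·6 + 19)/6 = 48/6 = 8; σ²_Pilot run = ((19−5)/6)² = 5.444
te_QA = (13 + 4·14 + 15)/6 = 84/6 = 14; σ²_QA = ((15−13)/6)² = 0.111
te_Packaging design = (2 + 4·3 + 16)/6 = 30/6 = 5; σ²_Packaging design = ((16−2)/6)² = 5.444
te_Regulatory filing = (4 + 4·6 + 14)/6 = 42/6 = 7; σ²_Regulatory filing = ((14−4)/6)² = 2.778

Forward pass:
ES_User testing = 0; EF_User testing = 14
ES_Tooling = 14; EF_Tooling = 14+2 = 16
ES_Supplier sourcing = 14; EF_Supplier sourcing = 14+7 = 21
ES_Pilot run = 16; EF_Pilot run = 16+8 = 24
ES_QA = 16; EF_QA = 16+14 = 30
ES_Packaging design = max(EF_Supplier sourcing=21, EF_Pilot run=24) = 24; EF_Packaging design = 24+5 = 29
ES_Regulatory filing = max(EF_Supplier sourcing=21, EF_QA=30, EF_Packaging design=29) = 30; EF_Regulatory filing = 30+7 = 37
Expected project duration μ = 37 days. Critical path: User testing → Tooling → QA → Regulatory filing.

Variance along critical path = 1.000 + 0.111 + 0.111 + 2.778 = 4.000
σ = √4.000 = 2.000 days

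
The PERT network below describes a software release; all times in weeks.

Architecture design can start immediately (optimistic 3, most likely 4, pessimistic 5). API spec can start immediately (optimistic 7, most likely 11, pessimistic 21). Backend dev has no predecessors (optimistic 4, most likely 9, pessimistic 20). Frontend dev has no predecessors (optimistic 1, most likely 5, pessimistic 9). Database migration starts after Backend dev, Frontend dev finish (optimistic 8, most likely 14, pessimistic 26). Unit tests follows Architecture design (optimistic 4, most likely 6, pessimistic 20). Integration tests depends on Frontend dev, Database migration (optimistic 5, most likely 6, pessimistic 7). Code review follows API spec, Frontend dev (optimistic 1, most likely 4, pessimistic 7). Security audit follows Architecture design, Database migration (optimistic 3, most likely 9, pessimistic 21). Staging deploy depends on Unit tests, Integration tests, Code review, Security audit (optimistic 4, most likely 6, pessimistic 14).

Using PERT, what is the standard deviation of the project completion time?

te_Architecture design = (3 + 4·4 + 5)/6 = 24/6 = 4; σ²_Architecture design = ((5−3)/6)² = 0.111
te_API spec = (7 + 4·11 + 21)/6 = 72/6 = 12; σ²_API spec = ((21−7)/6)² = 5.444
te_Backend dev = (4 + 4·9 + 20)/6 = 60/6 = 10; σ²_Backend dev = ((20−4)/6)² = 7.111
te_Frontend dev = (1 + 4·5 + 9)/6 = 30/6 = 5; σ²_Frontend dev = ((9−1)/6)² = 1.778
te_Database migration = (8 + 4·14 + 26)/6 = 90/6 = 15; σ²_Database migration = ((26−8)/6)² = 9.000
te_Unit tests = (4 + 4·6 + 20)/6 = 48/6 = 8; σ²_Unit tests = ((20−4)/6)² = 7.111
te_Integration tests = (5 + 4·6 + 7)/6 = 36/6 = 6; σ²_Integration tests = ((7−5)/6)² = 0.111
te_Code review = (1 + 4·4 + 7)/6 = 24/6 = 4; σ²_Code review = ((7−1)/6)² = 1.000
te_Security audit = (3 + 4·9 + 21)/6 = 60/6 = 10; σ²_Security audit = ((21−3)/6)² = 9.000
te_Staging deploy = (4 + 4·6 + 14)/6 = 42/6 = 7; σ²_Staging deploy = ((14−4)/6)² = 2.778

Forward pass:
ES_Architecture design = 0; EF_Architecture design = 4
ES_API spec = 0; EF_API spec = 12
ES_Backend dev = 0; EF_Backend dev = 10
ES_Frontend dev = 0; EF_Frontend dev = 5
ES_Database migration = max(EF_Backend dev=10, EF_Frontend dev=5) = 10; EF_Database migration = 10+15 = 25
ES_Unit tests = 4; EF_Unit tests = 4+8 = 12
ES_Integration tests = max(EF_Frontend dev=5, EF_Database migration=25) = 25; EF_Integration tests = 25+6 = 31
ES_Code review = max(EF_API spec=12, EF_Frontend dev=5) = 12; EF_Code review = 12+4 = 16
ES_Security audit = max(EF_Architecture design=4, EF_Database migration=25) = 25; EF_Security audit = 25+10 = 35
ES_Staging deploy = max(EF_Unit tests=12, EF_Integration tests=31, EF_Code review=16, EF_Security audit=35) = 35; EF_Staging deploy = 35+7 = 42
Expected project duration μ = 42 weeks. Critical path: Backend dev → Database migration → Security audit → Staging deploy.

Variance along critical path = 7.111 + 9.000 + 9.000 + 2.778 = 27.889
σ = √27.889 = 5.281 weeks

5.28 weeks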